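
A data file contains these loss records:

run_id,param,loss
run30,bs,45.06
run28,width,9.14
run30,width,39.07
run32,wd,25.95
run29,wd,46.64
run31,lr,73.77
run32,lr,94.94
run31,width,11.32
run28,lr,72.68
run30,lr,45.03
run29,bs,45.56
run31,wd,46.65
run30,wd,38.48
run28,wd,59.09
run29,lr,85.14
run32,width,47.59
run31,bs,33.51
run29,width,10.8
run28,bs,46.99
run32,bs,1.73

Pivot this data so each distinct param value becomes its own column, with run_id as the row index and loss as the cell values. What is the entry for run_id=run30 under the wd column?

Wide layout: rows indexed by run_id, columns are the 4 distinct param values (bs, width, wd, lr).
Cell (run_id=run30, param=wd) draws from the long row where run_id=run30 and param=wd, which has loss=38.48.

38.48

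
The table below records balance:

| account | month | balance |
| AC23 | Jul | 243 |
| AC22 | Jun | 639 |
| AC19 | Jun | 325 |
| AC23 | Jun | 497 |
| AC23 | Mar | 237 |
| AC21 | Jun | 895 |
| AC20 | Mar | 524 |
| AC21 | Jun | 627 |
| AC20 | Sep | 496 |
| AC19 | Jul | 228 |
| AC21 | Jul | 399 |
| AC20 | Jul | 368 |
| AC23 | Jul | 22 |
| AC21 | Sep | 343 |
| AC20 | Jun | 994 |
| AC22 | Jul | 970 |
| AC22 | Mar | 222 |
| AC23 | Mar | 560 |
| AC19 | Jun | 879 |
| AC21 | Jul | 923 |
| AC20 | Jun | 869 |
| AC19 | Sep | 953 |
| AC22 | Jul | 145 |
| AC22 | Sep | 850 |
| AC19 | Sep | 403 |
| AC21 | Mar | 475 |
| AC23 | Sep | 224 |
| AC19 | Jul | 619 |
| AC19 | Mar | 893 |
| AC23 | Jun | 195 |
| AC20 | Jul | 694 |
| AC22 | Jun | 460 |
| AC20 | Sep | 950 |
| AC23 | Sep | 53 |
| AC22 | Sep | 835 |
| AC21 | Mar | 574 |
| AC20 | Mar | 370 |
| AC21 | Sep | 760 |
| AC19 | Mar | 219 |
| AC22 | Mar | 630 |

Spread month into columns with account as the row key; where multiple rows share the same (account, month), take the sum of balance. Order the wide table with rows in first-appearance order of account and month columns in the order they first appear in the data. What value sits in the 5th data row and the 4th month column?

1446

With rows in first-appearance order of account, row 5 is account=AC20. month columns in first-appearance order: Jul, Jun, Mar, Sep; column 4 is Sep.
Long rows with account=AC20, month=Sep: 496 + 950 = 1446.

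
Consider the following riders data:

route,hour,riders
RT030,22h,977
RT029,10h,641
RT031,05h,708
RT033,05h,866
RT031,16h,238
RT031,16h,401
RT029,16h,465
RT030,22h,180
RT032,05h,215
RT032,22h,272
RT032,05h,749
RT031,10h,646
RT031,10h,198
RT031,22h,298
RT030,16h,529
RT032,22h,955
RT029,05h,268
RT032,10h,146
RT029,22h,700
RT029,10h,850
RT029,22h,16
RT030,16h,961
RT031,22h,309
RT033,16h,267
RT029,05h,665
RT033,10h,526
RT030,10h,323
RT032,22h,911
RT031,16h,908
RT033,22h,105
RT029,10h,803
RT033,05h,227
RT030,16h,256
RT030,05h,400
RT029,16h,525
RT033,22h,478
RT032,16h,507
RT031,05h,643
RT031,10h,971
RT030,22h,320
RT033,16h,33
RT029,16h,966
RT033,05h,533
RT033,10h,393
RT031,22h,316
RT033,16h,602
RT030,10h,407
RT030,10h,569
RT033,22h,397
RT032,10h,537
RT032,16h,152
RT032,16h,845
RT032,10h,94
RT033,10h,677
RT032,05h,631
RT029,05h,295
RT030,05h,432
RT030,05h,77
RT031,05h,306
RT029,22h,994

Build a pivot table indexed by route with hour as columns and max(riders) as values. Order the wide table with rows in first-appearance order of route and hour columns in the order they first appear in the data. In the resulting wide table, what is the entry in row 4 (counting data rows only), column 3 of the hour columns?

866

With rows in first-appearance order of route, row 4 is route=RT033. hour columns in first-appearance order: 22h, 10h, 05h, 16h; column 3 is 05h.
Long rows with route=RT033, hour=05h: max(866, 227, 533) = 866.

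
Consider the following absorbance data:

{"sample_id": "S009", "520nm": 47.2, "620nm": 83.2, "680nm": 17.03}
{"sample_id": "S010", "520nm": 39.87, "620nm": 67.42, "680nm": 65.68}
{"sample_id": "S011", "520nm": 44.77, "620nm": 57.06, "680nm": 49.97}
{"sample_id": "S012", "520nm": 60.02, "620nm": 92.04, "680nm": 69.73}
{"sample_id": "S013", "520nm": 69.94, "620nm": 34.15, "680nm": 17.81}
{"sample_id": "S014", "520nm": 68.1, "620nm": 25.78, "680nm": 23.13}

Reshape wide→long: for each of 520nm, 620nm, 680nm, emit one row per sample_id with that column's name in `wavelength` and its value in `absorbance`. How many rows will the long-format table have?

6 sample_id values × 3 melted columns = 18 rows.

18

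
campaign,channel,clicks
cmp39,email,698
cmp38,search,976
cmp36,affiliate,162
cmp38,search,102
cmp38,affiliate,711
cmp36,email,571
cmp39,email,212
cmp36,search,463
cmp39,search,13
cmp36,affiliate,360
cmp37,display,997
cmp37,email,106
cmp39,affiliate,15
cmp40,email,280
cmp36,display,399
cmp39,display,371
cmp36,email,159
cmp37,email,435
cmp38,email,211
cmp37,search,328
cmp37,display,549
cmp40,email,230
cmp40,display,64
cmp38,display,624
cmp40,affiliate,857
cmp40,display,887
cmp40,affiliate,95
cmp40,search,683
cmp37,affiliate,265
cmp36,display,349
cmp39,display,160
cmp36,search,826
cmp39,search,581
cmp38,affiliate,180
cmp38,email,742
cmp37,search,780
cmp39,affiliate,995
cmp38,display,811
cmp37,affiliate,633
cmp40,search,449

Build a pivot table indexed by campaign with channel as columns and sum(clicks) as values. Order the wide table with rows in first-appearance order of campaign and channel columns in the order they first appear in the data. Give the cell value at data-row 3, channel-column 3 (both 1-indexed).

522

With rows in first-appearance order of campaign, row 3 is campaign=cmp36. channel columns in first-appearance order: email, search, affiliate, display; column 3 is affiliate.
Long rows with campaign=cmp36, channel=affiliate: 162 + 360 = 522.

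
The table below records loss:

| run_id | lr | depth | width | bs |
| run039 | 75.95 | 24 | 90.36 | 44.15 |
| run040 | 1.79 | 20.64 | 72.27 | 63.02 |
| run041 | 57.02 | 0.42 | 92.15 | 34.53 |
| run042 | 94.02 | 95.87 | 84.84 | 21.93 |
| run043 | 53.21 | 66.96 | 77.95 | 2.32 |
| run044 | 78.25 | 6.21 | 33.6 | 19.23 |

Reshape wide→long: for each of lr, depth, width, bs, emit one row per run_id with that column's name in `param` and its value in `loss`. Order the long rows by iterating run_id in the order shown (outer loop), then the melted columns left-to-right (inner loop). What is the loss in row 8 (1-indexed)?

24 rows total (6 × 4). Row 8: index ⌊(8-1)/4⌋ = 1 into run_id → run040; (8-1) mod 4 = 3 into the melted columns → bs.
So row 8 is (run040, bs, 63.02); loss = 63.02.

63.02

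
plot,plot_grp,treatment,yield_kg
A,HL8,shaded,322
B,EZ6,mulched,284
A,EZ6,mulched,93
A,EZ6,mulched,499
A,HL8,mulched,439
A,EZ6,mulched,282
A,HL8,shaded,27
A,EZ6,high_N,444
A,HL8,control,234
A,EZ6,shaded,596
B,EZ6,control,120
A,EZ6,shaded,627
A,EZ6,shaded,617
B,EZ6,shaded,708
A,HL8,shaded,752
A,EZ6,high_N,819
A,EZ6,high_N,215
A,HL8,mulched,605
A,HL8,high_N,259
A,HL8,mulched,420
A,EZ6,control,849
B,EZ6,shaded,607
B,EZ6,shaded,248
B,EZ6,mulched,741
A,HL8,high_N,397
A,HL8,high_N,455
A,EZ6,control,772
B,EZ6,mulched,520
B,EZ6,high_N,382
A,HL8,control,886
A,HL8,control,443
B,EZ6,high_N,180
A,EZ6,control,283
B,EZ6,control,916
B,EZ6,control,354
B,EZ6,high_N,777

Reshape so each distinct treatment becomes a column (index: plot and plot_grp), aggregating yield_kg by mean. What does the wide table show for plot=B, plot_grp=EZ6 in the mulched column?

Rows with plot=B, plot_grp=EZ6 and treatment=mulched: yield_kg values are 284, 741, 520.
(284 + 741 + 520) / 3 = 515.

515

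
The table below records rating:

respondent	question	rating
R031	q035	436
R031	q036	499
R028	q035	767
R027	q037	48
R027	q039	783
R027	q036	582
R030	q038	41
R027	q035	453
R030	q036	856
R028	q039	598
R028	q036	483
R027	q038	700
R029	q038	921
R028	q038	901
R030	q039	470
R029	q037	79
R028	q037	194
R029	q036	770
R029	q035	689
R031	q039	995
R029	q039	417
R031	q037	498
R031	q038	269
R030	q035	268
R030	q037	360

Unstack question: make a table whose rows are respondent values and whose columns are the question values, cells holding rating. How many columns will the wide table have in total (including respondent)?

6

1 column for respondent plus 5 distinct question values → 6 columns.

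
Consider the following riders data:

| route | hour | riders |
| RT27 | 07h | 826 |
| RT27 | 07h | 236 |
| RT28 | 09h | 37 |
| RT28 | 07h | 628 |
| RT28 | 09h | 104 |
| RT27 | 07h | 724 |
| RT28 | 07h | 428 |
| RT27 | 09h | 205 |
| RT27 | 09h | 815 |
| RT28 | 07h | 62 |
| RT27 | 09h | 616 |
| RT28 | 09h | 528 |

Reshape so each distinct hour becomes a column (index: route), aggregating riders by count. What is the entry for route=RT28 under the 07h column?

Rows with route=RT28 and hour=07h: riders values are 628, 428, 62.
3 rows match — count = 3.

3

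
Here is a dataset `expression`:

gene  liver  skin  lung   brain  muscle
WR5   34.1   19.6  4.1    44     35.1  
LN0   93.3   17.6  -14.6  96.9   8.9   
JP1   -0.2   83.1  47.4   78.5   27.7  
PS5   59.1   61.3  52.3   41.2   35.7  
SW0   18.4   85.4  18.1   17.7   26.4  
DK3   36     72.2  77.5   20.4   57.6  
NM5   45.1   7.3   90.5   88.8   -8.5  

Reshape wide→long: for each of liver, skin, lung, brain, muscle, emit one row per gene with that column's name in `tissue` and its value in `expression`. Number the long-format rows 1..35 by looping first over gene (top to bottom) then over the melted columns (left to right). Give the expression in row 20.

35 rows total (7 × 5). Row 20: index ⌊(20-1)/5⌋ = 3 into gene → PS5; (20-1) mod 5 = 4 into the melted columns → muscle.
So row 20 is (PS5, muscle, 35.7); expression = 35.7.

35.7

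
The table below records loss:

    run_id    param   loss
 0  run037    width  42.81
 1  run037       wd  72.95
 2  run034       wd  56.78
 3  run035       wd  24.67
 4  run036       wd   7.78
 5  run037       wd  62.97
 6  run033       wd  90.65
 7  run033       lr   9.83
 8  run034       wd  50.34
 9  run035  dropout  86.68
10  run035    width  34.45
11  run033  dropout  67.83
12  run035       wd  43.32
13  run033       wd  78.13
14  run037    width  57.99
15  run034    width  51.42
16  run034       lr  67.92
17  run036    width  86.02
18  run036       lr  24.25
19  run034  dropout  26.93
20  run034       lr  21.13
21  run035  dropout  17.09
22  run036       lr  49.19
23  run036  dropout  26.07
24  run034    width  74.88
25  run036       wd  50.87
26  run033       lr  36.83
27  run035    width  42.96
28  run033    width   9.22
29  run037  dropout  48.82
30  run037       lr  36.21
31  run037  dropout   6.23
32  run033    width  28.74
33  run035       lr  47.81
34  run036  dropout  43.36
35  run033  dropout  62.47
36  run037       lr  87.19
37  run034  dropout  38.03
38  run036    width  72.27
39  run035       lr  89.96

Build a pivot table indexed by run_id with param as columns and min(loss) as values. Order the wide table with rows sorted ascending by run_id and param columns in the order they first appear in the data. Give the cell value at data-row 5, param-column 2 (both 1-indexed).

With rows sorted ascending by run_id, row 5 is run_id=run037. param columns in first-appearance order: width, wd, lr, dropout; column 2 is wd.
Long rows with run_id=run037, param=wd: min(72.95, 62.97) = 62.97.

62.97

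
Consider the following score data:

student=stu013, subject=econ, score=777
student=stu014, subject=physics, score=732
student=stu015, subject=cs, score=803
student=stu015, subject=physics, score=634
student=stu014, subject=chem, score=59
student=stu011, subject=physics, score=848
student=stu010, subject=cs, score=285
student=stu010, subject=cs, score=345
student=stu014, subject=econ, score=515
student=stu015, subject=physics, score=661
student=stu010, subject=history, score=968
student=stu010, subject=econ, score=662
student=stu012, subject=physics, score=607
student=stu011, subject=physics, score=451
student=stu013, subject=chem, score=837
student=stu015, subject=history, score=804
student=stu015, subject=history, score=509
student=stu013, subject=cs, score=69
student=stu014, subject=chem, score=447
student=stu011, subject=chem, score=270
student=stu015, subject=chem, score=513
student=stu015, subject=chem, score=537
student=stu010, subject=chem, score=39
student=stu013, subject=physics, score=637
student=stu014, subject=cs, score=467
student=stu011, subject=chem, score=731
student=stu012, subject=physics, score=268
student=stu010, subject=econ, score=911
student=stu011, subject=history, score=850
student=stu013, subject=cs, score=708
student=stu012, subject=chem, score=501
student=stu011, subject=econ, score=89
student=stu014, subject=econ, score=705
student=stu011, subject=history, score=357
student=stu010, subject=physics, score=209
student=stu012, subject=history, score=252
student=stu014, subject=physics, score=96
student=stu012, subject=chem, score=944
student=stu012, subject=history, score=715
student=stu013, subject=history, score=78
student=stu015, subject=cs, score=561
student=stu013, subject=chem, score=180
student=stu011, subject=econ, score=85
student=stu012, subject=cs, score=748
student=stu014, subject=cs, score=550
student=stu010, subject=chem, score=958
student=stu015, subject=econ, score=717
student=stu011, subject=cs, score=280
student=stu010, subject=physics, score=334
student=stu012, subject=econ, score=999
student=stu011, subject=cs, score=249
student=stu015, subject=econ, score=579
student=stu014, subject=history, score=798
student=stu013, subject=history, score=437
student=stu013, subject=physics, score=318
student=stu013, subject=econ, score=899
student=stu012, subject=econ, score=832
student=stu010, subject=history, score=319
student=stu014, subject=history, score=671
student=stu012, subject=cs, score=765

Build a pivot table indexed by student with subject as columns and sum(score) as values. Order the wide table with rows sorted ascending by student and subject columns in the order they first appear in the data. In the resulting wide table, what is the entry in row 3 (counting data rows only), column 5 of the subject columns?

With rows sorted ascending by student, row 3 is student=stu012. subject columns in first-appearance order: econ, physics, cs, chem, history; column 5 is history.
Long rows with student=stu012, subject=history: 252 + 715 = 967.

967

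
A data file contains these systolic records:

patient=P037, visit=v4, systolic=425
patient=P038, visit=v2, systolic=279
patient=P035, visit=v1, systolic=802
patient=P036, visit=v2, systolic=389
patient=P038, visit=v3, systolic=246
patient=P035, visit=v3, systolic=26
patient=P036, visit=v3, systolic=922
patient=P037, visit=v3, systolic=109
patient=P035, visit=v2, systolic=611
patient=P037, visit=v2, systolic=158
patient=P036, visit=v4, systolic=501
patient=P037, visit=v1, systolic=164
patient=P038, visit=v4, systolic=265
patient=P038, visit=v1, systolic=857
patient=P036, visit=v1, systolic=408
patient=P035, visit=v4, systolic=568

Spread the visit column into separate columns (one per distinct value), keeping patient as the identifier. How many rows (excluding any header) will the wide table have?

4 distinct patient values → 4 rows.

4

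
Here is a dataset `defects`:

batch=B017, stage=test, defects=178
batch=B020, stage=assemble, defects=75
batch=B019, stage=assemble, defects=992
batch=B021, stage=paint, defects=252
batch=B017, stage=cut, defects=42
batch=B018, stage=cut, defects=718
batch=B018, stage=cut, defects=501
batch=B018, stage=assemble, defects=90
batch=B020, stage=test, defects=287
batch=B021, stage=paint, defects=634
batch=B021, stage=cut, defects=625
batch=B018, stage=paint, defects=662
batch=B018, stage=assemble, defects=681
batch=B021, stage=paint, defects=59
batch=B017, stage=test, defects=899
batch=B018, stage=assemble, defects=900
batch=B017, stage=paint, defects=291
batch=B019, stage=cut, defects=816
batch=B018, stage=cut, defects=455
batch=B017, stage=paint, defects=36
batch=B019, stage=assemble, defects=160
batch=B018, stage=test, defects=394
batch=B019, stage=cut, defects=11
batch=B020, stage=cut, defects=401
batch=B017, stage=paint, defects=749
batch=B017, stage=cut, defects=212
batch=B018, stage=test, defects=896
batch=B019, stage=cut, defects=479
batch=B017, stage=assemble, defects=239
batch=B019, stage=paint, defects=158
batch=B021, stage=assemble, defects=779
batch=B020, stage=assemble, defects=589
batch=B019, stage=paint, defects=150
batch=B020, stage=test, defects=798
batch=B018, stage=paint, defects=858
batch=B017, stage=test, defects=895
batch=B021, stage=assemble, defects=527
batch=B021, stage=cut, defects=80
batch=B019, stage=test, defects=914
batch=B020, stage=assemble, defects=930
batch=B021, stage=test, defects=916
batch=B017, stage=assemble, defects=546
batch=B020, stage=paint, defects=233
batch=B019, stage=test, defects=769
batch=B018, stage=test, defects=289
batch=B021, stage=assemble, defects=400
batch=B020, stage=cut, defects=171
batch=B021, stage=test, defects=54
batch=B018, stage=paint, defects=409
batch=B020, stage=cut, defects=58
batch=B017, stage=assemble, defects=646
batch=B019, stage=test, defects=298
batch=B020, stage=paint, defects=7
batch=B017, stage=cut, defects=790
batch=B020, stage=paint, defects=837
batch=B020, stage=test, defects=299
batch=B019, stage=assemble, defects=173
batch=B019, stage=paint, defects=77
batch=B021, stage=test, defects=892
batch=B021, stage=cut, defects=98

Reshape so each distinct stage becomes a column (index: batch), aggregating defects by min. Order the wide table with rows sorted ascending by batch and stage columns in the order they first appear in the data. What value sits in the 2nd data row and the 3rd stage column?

409

With rows sorted ascending by batch, row 2 is batch=B018. stage columns in first-appearance order: test, assemble, paint, cut; column 3 is paint.
Long rows with batch=B018, stage=paint: min(662, 858, 409) = 409.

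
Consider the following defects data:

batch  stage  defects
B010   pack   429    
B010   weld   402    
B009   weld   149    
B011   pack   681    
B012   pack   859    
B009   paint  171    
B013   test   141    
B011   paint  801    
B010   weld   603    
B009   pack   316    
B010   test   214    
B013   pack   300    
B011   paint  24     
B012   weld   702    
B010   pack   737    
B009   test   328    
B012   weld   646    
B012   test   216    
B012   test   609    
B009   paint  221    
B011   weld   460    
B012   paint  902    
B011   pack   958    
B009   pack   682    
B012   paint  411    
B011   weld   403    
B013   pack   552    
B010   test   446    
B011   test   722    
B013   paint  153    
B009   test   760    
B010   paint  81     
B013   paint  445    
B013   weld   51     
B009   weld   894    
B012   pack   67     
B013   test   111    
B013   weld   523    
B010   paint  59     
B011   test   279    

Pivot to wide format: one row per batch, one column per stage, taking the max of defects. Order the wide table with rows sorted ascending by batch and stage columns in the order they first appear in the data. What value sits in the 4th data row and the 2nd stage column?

With rows sorted ascending by batch, row 4 is batch=B012. stage columns in first-appearance order: pack, weld, paint, test; column 2 is weld.
Long rows with batch=B012, stage=weld: max(702, 646) = 702.

702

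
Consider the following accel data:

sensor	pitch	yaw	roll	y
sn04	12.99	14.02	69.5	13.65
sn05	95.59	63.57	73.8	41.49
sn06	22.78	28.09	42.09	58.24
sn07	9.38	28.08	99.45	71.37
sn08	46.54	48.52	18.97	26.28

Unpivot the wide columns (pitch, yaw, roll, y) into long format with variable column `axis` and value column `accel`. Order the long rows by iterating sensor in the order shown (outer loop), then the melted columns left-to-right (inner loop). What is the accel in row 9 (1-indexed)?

20 rows total (5 × 4). Row 9: index ⌊(9-1)/4⌋ = 2 into sensor → sn06; (9-1) mod 4 = 0 into the melted columns → pitch.
So row 9 is (sn06, pitch, 22.78); accel = 22.78.

22.78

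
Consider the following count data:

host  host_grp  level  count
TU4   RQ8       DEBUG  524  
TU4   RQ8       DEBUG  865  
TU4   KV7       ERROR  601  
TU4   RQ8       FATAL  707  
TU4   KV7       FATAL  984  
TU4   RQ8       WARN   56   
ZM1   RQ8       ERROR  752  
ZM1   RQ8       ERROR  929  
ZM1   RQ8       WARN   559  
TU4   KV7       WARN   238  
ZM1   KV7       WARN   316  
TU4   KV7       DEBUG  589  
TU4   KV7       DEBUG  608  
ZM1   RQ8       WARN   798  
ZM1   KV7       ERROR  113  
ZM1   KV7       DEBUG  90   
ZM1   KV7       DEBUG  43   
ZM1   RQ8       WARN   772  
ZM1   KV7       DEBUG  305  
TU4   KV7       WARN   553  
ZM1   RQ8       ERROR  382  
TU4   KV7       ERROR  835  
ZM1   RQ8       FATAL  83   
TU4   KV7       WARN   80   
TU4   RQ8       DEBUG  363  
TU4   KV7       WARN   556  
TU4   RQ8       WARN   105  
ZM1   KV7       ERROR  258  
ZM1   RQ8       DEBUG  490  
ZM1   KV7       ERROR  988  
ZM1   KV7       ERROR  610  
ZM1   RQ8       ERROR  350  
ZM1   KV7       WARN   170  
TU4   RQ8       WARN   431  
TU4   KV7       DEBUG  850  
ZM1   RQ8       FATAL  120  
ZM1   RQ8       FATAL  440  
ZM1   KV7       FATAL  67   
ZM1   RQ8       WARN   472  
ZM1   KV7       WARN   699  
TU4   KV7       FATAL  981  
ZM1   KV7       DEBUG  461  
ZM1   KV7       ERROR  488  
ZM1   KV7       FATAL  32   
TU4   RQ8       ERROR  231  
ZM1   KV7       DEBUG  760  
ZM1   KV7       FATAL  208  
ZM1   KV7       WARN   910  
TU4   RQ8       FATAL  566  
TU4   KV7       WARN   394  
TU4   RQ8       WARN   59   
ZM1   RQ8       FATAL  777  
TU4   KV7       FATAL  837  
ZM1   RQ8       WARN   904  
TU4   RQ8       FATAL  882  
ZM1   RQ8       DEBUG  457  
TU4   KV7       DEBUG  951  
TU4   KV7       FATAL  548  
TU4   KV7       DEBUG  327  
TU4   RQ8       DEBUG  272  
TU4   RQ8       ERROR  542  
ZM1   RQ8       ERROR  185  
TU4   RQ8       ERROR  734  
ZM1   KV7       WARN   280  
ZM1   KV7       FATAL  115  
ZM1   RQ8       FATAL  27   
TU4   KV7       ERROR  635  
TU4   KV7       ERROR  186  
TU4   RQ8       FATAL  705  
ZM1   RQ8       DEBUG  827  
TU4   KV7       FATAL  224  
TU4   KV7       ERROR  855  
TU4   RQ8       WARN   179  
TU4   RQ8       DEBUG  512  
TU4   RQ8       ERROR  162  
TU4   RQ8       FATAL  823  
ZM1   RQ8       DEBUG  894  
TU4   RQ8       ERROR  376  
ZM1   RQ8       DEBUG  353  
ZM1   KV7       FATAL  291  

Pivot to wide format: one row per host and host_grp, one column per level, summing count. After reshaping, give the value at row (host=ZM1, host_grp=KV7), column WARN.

Rows with host=ZM1, host_grp=KV7 and level=WARN: count values are 316, 170, 699, 910, 280.
316 + 170 + 699 + 910 + 280 = 2375.

2375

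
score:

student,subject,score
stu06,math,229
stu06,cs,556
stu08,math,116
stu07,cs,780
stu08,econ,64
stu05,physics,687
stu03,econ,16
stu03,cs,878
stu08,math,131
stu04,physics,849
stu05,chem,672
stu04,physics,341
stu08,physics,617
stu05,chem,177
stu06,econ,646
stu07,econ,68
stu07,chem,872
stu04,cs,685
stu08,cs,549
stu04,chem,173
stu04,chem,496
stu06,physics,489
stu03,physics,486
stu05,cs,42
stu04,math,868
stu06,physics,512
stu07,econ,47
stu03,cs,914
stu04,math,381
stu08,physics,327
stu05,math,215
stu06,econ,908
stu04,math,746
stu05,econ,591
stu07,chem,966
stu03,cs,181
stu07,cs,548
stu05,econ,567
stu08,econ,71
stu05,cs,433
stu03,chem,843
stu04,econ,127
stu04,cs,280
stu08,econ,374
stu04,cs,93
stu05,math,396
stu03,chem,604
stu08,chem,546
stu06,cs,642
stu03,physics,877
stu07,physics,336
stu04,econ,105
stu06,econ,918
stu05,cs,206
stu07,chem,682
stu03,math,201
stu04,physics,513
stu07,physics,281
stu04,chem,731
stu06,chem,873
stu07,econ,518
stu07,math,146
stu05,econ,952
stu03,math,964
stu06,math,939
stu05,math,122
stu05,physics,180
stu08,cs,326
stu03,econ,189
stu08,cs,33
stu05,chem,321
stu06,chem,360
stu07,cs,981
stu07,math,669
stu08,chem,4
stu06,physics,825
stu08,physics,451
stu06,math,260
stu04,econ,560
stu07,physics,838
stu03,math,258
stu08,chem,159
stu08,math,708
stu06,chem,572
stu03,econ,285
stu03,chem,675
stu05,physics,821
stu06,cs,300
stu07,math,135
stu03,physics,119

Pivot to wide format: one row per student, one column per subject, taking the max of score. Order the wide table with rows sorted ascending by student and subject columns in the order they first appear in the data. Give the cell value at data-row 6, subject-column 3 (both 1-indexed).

374

With rows sorted ascending by student, row 6 is student=stu08. subject columns in first-appearance order: math, cs, econ, physics, chem; column 3 is econ.
Long rows with student=stu08, subject=econ: max(64, 71, 374) = 374.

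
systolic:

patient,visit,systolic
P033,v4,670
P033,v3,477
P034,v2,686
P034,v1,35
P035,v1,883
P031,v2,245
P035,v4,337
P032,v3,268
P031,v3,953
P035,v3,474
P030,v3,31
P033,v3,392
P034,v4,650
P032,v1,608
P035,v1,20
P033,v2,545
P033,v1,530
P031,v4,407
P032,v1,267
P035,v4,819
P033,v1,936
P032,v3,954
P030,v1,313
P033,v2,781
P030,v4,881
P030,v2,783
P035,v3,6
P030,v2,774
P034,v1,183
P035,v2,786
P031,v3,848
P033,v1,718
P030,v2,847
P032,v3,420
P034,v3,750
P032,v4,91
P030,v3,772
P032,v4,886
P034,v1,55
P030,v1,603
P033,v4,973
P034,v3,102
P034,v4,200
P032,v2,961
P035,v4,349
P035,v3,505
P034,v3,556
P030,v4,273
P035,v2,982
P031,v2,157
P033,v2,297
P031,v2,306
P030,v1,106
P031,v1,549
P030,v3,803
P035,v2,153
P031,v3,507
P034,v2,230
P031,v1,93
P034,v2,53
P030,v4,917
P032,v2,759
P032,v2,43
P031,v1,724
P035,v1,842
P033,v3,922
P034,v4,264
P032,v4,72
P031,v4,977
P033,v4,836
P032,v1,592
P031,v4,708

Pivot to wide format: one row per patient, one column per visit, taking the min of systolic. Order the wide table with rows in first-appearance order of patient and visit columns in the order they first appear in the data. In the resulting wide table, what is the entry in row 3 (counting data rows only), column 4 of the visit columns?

With rows in first-appearance order of patient, row 3 is patient=P035. visit columns in first-appearance order: v4, v3, v2, v1; column 4 is v1.
Long rows with patient=P035, visit=v1: min(883, 20, 842) = 20.

20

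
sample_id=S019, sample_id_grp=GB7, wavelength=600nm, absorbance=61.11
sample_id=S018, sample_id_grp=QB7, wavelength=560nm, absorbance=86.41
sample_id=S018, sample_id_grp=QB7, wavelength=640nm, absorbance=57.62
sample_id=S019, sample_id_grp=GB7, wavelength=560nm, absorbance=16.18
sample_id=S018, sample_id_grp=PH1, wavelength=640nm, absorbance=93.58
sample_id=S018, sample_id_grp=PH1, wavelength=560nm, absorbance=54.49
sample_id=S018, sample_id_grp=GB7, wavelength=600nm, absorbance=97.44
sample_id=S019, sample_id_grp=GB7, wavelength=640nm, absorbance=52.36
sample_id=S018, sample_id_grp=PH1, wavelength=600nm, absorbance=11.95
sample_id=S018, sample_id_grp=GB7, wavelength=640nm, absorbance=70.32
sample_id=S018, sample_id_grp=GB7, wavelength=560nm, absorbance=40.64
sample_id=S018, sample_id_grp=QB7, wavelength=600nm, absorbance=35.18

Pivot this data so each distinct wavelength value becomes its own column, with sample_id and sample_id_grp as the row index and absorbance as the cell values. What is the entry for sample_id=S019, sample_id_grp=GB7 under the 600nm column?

61.11

Wide layout: rows indexed by sample_id and sample_id_grp, columns are the 3 distinct wavelength values (600nm, 560nm, 640nm).
Cell (sample_id=S019, sample_id_grp=GB7, wavelength=600nm) draws from the long row where sample_id=S019, sample_id_grp=GB7 and wavelength=600nm, which has absorbance=61.11.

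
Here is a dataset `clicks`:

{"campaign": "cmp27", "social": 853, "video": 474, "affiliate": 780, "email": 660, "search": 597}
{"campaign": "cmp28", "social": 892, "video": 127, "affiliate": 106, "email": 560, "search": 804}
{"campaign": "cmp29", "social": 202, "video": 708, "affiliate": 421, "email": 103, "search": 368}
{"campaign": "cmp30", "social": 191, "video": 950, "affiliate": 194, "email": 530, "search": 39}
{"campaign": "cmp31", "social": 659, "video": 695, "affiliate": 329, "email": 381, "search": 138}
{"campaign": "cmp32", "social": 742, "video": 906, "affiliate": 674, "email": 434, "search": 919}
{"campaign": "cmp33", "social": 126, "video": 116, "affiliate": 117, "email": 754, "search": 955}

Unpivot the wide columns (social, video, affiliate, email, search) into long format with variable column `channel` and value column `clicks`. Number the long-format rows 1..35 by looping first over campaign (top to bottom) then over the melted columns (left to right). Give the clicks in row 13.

35 rows total (7 × 5). Row 13: index ⌊(13-1)/5⌋ = 2 into campaign → cmp29; (13-1) mod 5 = 2 into the melted columns → affiliate.
So row 13 is (cmp29, affiliate, 421); clicks = 421.

421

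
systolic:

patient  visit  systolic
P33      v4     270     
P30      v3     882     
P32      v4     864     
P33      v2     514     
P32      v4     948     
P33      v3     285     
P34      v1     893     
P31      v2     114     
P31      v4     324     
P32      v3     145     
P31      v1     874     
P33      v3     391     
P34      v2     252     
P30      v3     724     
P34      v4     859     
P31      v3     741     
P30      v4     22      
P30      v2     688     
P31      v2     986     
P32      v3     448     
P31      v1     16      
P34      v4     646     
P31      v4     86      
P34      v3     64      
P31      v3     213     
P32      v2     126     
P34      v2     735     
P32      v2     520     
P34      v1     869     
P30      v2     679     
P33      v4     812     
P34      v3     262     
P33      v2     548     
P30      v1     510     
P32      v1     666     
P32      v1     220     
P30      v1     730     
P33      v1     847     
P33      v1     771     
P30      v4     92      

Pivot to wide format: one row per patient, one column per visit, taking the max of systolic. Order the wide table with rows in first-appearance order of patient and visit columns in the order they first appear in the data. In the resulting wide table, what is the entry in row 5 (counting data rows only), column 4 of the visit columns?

With rows in first-appearance order of patient, row 5 is patient=P31. visit columns in first-appearance order: v4, v3, v2, v1; column 4 is v1.
Long rows with patient=P31, visit=v1: max(874, 16) = 874.

874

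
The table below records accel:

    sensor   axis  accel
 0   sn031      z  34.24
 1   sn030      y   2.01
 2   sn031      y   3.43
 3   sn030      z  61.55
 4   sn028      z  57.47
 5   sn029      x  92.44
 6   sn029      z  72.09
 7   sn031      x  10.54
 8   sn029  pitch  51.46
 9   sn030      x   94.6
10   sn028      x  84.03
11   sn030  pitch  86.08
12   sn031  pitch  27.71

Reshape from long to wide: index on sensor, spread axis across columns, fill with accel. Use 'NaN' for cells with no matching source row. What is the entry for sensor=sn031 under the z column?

34.24

The long row with sensor=sn031, axis=z has accel=34.24.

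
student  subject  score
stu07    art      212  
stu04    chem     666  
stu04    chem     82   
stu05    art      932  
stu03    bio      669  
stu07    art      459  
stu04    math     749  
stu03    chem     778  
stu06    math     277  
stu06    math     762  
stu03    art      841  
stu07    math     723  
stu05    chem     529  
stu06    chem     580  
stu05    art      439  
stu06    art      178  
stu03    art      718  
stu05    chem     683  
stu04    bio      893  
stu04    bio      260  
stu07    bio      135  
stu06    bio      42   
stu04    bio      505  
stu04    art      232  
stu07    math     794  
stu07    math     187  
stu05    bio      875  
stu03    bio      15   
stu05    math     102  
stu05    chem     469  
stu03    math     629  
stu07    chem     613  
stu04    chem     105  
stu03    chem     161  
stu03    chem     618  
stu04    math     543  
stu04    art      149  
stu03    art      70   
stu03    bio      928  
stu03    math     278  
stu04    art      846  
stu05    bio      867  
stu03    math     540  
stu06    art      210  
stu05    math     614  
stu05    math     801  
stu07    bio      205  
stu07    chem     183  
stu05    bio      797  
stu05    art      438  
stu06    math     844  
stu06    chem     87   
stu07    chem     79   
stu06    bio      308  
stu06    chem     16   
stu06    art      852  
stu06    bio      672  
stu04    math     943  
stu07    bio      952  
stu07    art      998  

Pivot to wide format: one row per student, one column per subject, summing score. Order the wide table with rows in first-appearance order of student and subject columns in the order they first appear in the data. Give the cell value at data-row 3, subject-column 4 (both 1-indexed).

1517

With rows in first-appearance order of student, row 3 is student=stu05. subject columns in first-appearance order: art, chem, bio, math; column 4 is math.
Long rows with student=stu05, subject=math: 102 + 614 + 801 = 1517.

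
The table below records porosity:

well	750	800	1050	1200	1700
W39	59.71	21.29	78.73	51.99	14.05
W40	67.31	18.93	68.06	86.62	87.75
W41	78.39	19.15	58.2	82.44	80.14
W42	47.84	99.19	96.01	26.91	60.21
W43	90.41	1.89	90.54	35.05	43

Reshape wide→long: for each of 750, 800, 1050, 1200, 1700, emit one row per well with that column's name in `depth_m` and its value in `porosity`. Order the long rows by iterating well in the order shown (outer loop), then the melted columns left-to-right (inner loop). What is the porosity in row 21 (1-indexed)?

90.41

25 rows total (5 × 5). Row 21: index ⌊(21-1)/5⌋ = 4 into well → W43; (21-1) mod 5 = 0 into the melted columns → 750.
So row 21 is (W43, 750, 90.41); porosity = 90.41.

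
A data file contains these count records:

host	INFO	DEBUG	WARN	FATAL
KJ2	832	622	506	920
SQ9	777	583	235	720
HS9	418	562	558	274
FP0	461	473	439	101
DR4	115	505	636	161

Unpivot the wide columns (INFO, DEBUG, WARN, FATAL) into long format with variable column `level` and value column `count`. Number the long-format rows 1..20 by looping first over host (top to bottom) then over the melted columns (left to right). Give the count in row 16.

20 rows total (5 × 4). Row 16: index ⌊(16-1)/4⌋ = 3 into host → FP0; (16-1) mod 4 = 3 into the melted columns → FATAL.
So row 16 is (FP0, FATAL, 101); count = 101.

101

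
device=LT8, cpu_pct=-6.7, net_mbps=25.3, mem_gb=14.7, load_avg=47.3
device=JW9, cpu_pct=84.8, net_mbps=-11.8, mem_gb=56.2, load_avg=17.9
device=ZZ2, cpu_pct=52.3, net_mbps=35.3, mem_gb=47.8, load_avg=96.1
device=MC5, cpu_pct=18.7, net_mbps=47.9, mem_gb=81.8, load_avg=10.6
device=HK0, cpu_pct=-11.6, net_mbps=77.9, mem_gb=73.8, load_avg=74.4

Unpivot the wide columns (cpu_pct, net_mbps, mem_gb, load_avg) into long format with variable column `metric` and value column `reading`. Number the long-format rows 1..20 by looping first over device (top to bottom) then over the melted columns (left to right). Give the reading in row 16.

20 rows total (5 × 4). Row 16: index ⌊(16-1)/4⌋ = 3 into device → MC5; (16-1) mod 4 = 3 into the melted columns → load_avg.
So row 16 is (MC5, load_avg, 10.6); reading = 10.6.

10.6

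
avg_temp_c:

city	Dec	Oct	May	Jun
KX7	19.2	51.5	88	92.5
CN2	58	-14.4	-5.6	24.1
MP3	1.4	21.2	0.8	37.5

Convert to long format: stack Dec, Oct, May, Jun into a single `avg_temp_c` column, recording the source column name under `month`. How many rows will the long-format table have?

3 city values × 4 melted columns = 12 rows.

12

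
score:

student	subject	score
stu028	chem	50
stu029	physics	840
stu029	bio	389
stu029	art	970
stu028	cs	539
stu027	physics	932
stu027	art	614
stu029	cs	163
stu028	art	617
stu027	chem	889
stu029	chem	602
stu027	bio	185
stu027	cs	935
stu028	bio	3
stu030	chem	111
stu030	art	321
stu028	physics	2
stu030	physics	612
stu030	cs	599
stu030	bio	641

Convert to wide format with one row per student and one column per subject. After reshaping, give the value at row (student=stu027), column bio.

185

Wide layout: rows indexed by student, columns are the 5 distinct subject values (chem, physics, bio, art, cs).
Cell (student=stu027, subject=bio) draws from the long row where student=stu027 and subject=bio, which has score=185.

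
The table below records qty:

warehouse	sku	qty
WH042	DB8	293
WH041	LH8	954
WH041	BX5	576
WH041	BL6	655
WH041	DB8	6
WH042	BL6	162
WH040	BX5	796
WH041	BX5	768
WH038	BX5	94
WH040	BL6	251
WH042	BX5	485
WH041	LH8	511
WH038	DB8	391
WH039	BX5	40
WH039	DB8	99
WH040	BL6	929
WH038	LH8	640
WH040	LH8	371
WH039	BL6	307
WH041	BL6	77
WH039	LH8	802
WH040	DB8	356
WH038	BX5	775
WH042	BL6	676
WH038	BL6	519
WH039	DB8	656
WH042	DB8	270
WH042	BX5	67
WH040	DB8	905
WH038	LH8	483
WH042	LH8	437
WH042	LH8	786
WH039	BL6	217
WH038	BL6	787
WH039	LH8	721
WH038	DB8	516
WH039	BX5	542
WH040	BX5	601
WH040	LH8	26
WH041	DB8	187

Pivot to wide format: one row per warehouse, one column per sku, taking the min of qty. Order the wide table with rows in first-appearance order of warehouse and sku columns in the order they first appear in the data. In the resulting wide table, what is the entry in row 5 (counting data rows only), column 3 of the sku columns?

With rows in first-appearance order of warehouse, row 5 is warehouse=WH039. sku columns in first-appearance order: DB8, LH8, BX5, BL6; column 3 is BX5.
Long rows with warehouse=WH039, sku=BX5: min(40, 542) = 40.

40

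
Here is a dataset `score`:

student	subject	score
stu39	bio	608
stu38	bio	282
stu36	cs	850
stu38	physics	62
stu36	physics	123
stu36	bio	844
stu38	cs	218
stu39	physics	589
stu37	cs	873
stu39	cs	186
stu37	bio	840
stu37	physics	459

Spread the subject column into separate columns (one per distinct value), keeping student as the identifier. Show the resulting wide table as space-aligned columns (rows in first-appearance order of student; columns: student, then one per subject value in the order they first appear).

Columns: student plus the 3 distinct subject values (bio, cs, physics).
For example, row stu39 column bio takes score=608 from the long row (stu39, bio).

student  bio  cs   physics
stu39    608  186  589    
stu38    282  218  62     
stu36    844  850  123    
stu37    840  873  459    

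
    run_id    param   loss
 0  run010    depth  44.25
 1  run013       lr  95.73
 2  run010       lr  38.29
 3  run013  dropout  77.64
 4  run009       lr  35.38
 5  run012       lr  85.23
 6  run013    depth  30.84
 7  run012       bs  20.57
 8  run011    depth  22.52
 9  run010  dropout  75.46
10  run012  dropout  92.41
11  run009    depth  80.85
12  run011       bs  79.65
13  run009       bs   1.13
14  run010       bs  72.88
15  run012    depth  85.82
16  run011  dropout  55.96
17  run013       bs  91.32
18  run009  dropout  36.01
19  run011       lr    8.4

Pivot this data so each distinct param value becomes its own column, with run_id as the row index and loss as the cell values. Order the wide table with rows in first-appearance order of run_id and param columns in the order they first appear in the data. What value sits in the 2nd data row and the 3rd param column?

With rows in first-appearance order of run_id, row 2 is run_id=run013. param columns in first-appearance order: depth, lr, dropout, bs; column 3 is dropout.
Long rows with run_id=run013, param=dropout: loss = 77.64.

77.64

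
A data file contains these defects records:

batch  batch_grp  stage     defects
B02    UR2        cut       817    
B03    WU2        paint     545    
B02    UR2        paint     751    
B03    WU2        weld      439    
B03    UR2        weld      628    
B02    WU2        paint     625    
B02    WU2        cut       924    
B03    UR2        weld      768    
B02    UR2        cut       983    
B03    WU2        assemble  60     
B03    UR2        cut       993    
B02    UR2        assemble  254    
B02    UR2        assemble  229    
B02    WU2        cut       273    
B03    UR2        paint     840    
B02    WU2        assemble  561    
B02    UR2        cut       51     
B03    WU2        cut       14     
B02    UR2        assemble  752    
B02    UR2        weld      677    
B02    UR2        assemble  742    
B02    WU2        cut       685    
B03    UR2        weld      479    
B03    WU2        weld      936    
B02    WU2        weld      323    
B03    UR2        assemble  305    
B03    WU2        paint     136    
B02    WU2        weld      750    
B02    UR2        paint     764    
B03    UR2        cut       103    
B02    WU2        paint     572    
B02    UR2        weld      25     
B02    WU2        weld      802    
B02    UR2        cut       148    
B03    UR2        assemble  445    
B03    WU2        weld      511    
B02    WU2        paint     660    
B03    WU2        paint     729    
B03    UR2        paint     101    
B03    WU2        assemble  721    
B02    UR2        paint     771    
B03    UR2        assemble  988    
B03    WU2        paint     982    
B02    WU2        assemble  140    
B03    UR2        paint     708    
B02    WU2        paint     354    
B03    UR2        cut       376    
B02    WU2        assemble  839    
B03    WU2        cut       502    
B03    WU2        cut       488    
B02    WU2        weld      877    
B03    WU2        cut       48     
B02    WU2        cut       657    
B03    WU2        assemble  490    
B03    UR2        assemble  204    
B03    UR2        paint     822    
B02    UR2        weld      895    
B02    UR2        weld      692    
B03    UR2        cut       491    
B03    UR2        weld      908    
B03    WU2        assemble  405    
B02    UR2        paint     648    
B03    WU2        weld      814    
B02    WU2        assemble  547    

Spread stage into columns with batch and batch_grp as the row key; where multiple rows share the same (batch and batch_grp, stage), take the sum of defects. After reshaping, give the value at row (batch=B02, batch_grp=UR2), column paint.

2934

Rows with batch=B02, batch_grp=UR2 and stage=paint: defects values are 751, 764, 771, 648.
751 + 764 + 771 + 648 = 2934.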